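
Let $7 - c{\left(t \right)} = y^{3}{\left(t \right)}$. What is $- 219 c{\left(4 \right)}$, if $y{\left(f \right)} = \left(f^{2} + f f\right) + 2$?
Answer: $8606043$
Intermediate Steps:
$y{\left(f \right)} = 2 + 2 f^{2}$ ($y{\left(f \right)} = \left(f^{2} + f^{2}\right) + 2 = 2 f^{2} + 2 = 2 + 2 f^{2}$)
$c{\left(t \right)} = 7 - \left(2 + 2 t^{2}\right)^{3}$
$- 219 c{\left(4 \right)} = - 219 \left(7 - 8 \left(1 + 4^{2}\right)^{3}\right) = - 219 \left(7 - 8 \left(1 + 16\right)^{3}\right) = - 219 \left(7 - 8 \cdot 17^{3}\right) = - 219 \left(7 - 39304\right) = \left(-219\right) \left(-39297\right) = 8606043$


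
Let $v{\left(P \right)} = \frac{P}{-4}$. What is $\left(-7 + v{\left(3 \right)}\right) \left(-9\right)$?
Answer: $\frac{279}{4} \approx 69.75$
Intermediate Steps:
$v{\left(P \right)} = - \frac{P}{4}$ ($v{\left(P \right)} = P \left(- \frac{1}{4}\right) = - \frac{P}{4}$)
$\left(-7 + v{\left(3 \right)}\right) \left(-9\right) = \left(-7 - \frac{3}{4}\right) \left(-9\right) = \left(- \frac{31}{4}\right) \left(-9\right) = \frac{279}{4}$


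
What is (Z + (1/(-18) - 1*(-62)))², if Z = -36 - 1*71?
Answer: 657721/324 ≈ 2030.0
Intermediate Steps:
Z = -107 (Z = -36 - 71 = -107)
(Z + (1/(-18) - 1*(-62)))² = (-107 + (1/(-18) - 1*(-62)))² = (-107 + (-1/18 + 62))² = (-107 + 1115/18)² = (-811/18)² = 657721/324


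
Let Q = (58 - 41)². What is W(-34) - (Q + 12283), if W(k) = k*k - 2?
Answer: -11418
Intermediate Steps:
W(k) = -2 + k² (W(k) = k² - 2 = -2 + k²)
Q = 289 (Q = 17² = 289)
W(-34) - (Q + 12283) = (-2 + (-34)²) - (289 + 12283) = (-2 + 1156) - 1*12572 = 1154 - 12572 = -11418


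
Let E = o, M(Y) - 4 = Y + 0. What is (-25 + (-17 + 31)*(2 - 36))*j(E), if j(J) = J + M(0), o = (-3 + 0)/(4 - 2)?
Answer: -2505/2 ≈ -1252.5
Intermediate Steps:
o = -3/2 ≈ -1.5000
M(Y) = 4 + Y (M(Y) = 4 + (Y + 0) = 4 + Y)
E = -3/2 ≈ -1.5000
j(J) = 4 + J (j(J) = J + (4 + 0) = J + 4 = 4 + J)
(-25 + (-17 + 31)*(2 - 36))*j(E) = (-25 + (-17 + 31)*(2 - 36))*(4 - 3/2) = (-25 + 14*(-34))*(5/2) = (-25 - 476)*(5/2) = -501*5/2 = -2505/2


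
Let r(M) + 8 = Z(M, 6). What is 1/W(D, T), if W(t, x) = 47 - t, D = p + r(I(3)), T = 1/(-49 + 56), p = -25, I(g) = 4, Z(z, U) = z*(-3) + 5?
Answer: 1/87 ≈ 0.011494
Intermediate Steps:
Z(z, U) = 5 - 3*z (Z(z, U) = -3*z + 5 = 5 - 3*z)
r(M) = -3 - 3*M (r(M) = -8 + (5 - 3*M) = -3 - 3*M)
T = 1/7 ≈ 0.14286
D = -40 (D = -25 + (-3 - 3*4) = -25 + (-3 - 12) = -25 - 15 = -40)
1/W(D, T) = 1/(47 - 1*(-40)) = 1/(47 + 40) = 1/87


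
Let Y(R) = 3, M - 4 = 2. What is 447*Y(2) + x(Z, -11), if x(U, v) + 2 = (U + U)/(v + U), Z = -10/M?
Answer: 25446/19 ≈ 1339.3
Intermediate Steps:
M = 6 (M = 4 + 2 = 6)
Z = -5/3 (Z = -10/6 = -10*⅙ = -5/3 ≈ -1.6667)
x(U, v) = -2 + 2*U/(U + v) (x(U, v) = -2 + (U + U)/(v + U) = -2 + (2*U)/(U + v) = -2 + 2*U/(U + v))
447*Y(2) + x(Z, -11) = 447*3 - 2*(-11)/(-5/3 - 11) = 1341 - 2*(-11)/(-38/3) = 1341 - 2*(-11)*(-3/38) = 1341 - 33/19 = 25446/19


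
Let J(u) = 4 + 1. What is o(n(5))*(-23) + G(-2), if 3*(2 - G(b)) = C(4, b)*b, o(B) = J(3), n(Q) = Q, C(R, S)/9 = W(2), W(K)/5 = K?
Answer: -53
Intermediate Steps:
W(K) = 5*K
C(R, S) = 90 (C(R, S) = 9*(5*2) = 9*10 = 90)
J(u) = 5
o(B) = 5
G(b) = 2 - 30*b
o(n(5))*(-23) + G(-2) = 5*(-23) + (2 - 30*(-2)) = -115 + (2 + 60) = -115 + 62 = -53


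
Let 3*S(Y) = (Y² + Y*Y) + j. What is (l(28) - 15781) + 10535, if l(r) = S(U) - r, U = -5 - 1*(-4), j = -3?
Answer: -15823/3 ≈ -5274.3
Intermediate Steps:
U = -1 (U = -5 + 4 = -1)
S(Y) = -1 + 2*Y²/3 (S(Y) = ((Y² + Y*Y) - 3)/3 = ((Y² + Y²) - 3)/3 = (2*Y² - 3)/3 = (-3 + 2*Y²)/3 = -1 + 2*Y²/3)
l(r) = -⅓ - r (l(r) = (-1 + (⅔)*(-1)²) - r = (-1 + (⅔)*1) - r = (-1 + ⅔) - r = -⅓ - r)
(l(28) - 15781) + 10535 = ((-⅓ - 1*28) - 15781) + 10535 = ((-⅓ - 28) - 15781) + 10535 = (-85/3 - 15781) + 10535 = -47428/3 + 10535 = -15823/3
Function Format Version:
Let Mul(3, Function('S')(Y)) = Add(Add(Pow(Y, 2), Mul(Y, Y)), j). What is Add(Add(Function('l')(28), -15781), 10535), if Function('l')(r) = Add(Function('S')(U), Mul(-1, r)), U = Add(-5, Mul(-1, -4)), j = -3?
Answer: Rational(-15823, 3) ≈ -5274.3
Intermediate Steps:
U = -1 (U = Add(-5, 4) = -1)
Function('S')(Y) = Add(-1, Mul(Rational(2, 3), Pow(Y, 2))) (Function('S')(Y) = Mul(Rational(1, 3), Add(Add(Pow(Y, 2), Mul(Y, Y)), -3)) = Mul(Rational(1, 3), Add(Add(Pow(Y, 2), Pow(Y, 2)), -3)) = Mul(Rational(1, 3), Add(Mul(2, Pow(Y, 2)), -3)) = Mul(Rational(1, 3), Add(-3, Mul(2, Pow(Y, 2)))) = Add(-1, Mul(Rational(2, 3), Pow(Y, 2))))
Function('l')(r) = Add(Rational(-1, 3), Mul(-1, r)) (Function('l')(r) = Add(Add(-1, Mul(Rational(2, 3), Pow(-1, 2))), Mul(-1, r)) = Add(Add(-1, Mul(Rational(2, 3), 1)), Mul(-1, r)) = Add(Add(-1, Rational(2, 3)), Mul(-1, r)) = Add(Rational(-1, 3), Mul(-1, r)))
Add(Add(Function('l')(28), -15781), 10535) = Add(Add(Add(Rational(-1, 3), Mul(-1, 28)), -15781), 10535) = Add(Add(Add(Rational(-1, 3), -28), -15781), 10535) = Add(Add(Rational(-85, 3), -15781), 10535) = Add(Rational(-47428, 3), 10535) = Rational(-15823, 3)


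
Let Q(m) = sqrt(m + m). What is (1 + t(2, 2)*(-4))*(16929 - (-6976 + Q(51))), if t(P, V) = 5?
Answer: -454195 + 19*sqrt(102) ≈ -4.5400e+5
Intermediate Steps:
Q(m) = sqrt(2)*sqrt(m) (Q(m) = sqrt(2*m) = sqrt(2)*sqrt(m))
(1 + t(2, 2)*(-4))*(16929 - (-6976 + Q(51))) = (1 + 5*(-4))*(16929 - (-6976 + sqrt(2)*sqrt(51))) = (1 - 20)*(16929 - (-6976 + sqrt(102))) = -19*(16929 + (6976 - sqrt(102))) = -19*(23905 - sqrt(102)) = -454195 + 19*sqrt(102)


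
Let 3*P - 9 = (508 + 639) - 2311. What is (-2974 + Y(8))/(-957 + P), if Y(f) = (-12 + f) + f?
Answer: 135/61 ≈ 2.2131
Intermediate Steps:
Y(f) = -12 + 2*f
P = -385 (P = 3 + ((508 + 639) - 2311)/3 = 3 + (1147 - 2311)/3 = 3 + (1/3)*(-1164) = 3 - 388 = -385)
(-2974 + Y(8))/(-957 + P) = (-2974 + (-12 + 2*8))/(-957 - 385) = (-2974 + (-12 + 16))/(-1342) = (-2974 + 4)*(-1/1342) = -2970*(-1/1342) = 135/61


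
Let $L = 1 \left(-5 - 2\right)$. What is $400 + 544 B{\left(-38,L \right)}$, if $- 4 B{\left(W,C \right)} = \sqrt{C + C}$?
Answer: $400 - 136 i \sqrt{14} \approx 400.0 - 508.87 i$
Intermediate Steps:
$L = -7$ ($L = 1 \left(-7\right) = -7$)
$B{\left(W,C \right)} = - \frac{\sqrt{2} \sqrt{C}}{4}$ ($B{\left(W,C \right)} = - \frac{\sqrt{C + C}}{4} = - \frac{\sqrt{2 C}}{4} = - \frac{\sqrt{2} \sqrt{C}}{4}$)
$400 + 544 B{\left(-38,L \right)} = 400 + 544 \left(- \frac{\sqrt{2} \sqrt{-7}}{4}\right) = 400 + 544 \left(- \frac{\sqrt{2} i \sqrt{7}}{4}\right) = 400 + 544 \left(- \frac{i \sqrt{14}}{4}\right) = 400 - 136 i \sqrt{14}$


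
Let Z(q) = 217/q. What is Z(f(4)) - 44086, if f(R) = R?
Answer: -176127/4 ≈ -44032.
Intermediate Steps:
Z(f(4)) - 44086 = 217/4 - 44086 = -176127/4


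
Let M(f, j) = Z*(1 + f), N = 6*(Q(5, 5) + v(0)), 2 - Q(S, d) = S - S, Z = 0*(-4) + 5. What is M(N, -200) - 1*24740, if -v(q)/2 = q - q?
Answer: -24675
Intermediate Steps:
Z = 5 (Z = 0 + 5 = 5)
Q(S, d) = 2 (Q(S, d) = 2 - (S - S) = 2 - 1*0 = 2 + 0 = 2)
v(q) = 0 (v(q) = -2*(q - q) = -2*0 = 0)
N = 12 (N = 6*(2 + 0) = 6*2 = 12)
M(f, j) = 5 + 5*f (M(f, j) = 5*(1 + f) = 5 + 5*f)
M(N, -200) - 1*24740 = (5 + 5*12) - 1*24740 = (5 + 60) - 24740 = 65 - 24740 = -24675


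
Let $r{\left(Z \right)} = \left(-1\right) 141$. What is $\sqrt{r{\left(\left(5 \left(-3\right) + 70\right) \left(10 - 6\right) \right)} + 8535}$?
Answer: $\sqrt{8394} \approx 91.619$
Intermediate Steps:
$r{\left(Z \right)} = -141$
$\sqrt{r{\left(\left(5 \left(-3\right) + 70\right) \left(10 - 6\right) \right)} + 8535} = \sqrt{-141 + 8535} = \sqrt{8394}$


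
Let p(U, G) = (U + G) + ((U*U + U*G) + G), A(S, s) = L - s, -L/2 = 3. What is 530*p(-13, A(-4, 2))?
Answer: 129320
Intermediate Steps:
L = -6 (L = -2*3 = -6)
A(S, s) = -6 - s
p(U, G) = U + U² + 2*G + G*U (p(U, G) = (G + U) + ((U² + G*U) + G) = (G + U) + (G + U² + G*U) = U + U² + 2*G + G*U)
530*p(-13, A(-4, 2)) = 530*(-13 + (-13)² + 2*(-6 - 1*2) + (-6 - 1*2)*(-13)) = 530*(-13 + 169 + 2*(-6 - 2) + (-6 - 2)*(-13)) = 530*(-13 + 169 + 2*(-8) - 8*(-13)) = 530*(-13 + 169 - 16 + 104) = 530*244 = 129320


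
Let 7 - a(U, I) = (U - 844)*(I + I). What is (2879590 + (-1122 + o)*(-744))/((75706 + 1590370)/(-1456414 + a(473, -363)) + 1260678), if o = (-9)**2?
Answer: 3153031841391/1087808587229 ≈ 2.8985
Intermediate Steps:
a(U, I) = 7 - 2*I*(-844 + U) (a(U, I) = 7 - (U - 844)*(I + I) = 7 - (-844 + U)*2*I = 7 - 2*I*(-844 + U))
o = 81
(2879590 + (-1122 + o)*(-744))/((75706 + 1590370)/(-1456414 + a(473, -363)) + 1260678) = (2879590 + (-1122 + 81)*(-744))/((75706 + 1590370)/(-1456414 + (7 + 1688*(-363) - 2*(-363)*473)) + 1260678) = (2879590 - 1041*(-744))/(1666076/(-1456414 + (7 - 612744 + 343398)) + 1260678) = (2879590 + 774504)/(1666076/(-1456414 - 269339) + 1260678) = 3654094/(1666076/(-1725753) + 1260678) = 3654094/(1666076*(-1/1725753) + 1260678) = 3654094/(-1666076/1725753 + 1260678) = 3654094/(2175617174458/1725753) = 3654094*(1725753/2175617174458) = 3153031841391/1087808587229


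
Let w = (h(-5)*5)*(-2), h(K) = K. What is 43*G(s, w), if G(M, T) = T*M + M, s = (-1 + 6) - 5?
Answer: 0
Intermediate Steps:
s = 0 (s = 5 - 5 = 0)
w = 50 (w = -5*5*(-2) = -25*(-2) = 50)
G(M, T) = M + M*T (G(M, T) = M*T + M = M + M*T)
43*G(s, w) = 43*(0*(1 + 50)) = 43*(0*51) = 43*0 = 0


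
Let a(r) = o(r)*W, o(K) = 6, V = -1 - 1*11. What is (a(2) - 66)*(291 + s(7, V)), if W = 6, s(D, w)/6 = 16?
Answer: -11610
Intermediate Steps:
V = -12 (V = -1 - 11 = -12)
s(D, w) = 96 (s(D, w) = 6*16 = 96)
a(r) = 36 (a(r) = 6*6 = 36)
(a(2) - 66)*(291 + s(7, V)) = (36 - 66)*(291 + 96) = -30*387 = -11610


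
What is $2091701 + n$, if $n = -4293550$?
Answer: $-2201849$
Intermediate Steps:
$2091701 + n = 2091701 - 4293550 = -2201849$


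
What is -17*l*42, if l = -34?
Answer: 24276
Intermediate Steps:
-17*l*42 = -17*(-34)*42 = 578*42 = 24276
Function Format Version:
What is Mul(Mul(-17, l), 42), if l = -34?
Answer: 24276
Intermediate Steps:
Mul(Mul(-17, l), 42) = Mul(Mul(-17, -34), 42) = Mul(578, 42) = 24276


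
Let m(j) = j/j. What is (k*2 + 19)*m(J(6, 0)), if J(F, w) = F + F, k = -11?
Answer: -3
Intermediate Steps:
J(F, w) = 2*F
m(j) = 1
(k*2 + 19)*m(J(6, 0)) = (-11*2 + 19)*1 = (-22 + 19)*1 = -3*1 = -3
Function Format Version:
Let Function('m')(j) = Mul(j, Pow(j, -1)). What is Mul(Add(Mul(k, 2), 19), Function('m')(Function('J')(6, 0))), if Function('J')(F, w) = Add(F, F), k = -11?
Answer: -3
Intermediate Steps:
Function('J')(F, w) = Mul(2, F)
Function('m')(j) = 1
Mul(Add(Mul(k, 2), 19), Function('m')(Function('J')(6, 0))) = Mul(Add(Mul(-11, 2), 19), 1) = Mul(Add(-22, 19), 1) = Mul(-3, 1) = -3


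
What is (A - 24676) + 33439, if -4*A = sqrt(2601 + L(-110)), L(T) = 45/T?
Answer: 8763 - 3*sqrt(139854)/88 ≈ 8750.3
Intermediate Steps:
A = -3*sqrt(139854)/88 (A = -sqrt(2601 + 45/(-110))/4 = -sqrt(2601 + 45*(-1/110))/4 = -sqrt(2601 - 9/22)/4 = -3*sqrt(139854)/88 ≈ -12.749)
(A - 24676) + 33439 = (-3*sqrt(139854)/88 - 24676) + 33439 = (-24676 - 3*sqrt(139854)/88) + 33439 = 8763 - 3*sqrt(139854)/88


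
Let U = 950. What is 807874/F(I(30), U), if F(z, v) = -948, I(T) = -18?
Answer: -403937/474 ≈ -852.19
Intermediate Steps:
807874/F(I(30), U) = 807874/(-948) = 807874*(-1/948) = -403937/474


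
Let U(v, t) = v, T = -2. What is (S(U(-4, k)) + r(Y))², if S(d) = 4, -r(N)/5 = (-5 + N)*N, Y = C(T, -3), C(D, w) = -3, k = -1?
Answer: 13456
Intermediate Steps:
Y = -3
r(N) = -5*N*(-5 + N) (r(N) = -5*(-5 + N)*N = -5*N*(-5 + N))
(S(U(-4, k)) + r(Y))² = (4 + 5*(-3)*(5 - 1*(-3)))² = (4 + 5*(-3)*(5 + 3))² = (4 + 5*(-3)*8)² = (4 - 120)² = (-116)² = 13456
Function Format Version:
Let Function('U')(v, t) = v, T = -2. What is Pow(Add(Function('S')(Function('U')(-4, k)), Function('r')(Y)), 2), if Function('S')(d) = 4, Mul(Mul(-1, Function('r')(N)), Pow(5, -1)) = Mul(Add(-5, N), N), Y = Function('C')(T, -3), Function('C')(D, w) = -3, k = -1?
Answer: 13456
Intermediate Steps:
Y = -3
Function('r')(N) = Mul(-5, N, Add(-5, N)) (Function('r')(N) = Mul(-5, Mul(Add(-5, N), N)) = Mul(-5, Mul(N, Add(-5, N))) = Mul(-5, N, Add(-5, N)))
Pow(Add(Function('S')(Function('U')(-4, k)), Function('r')(Y)), 2) = Pow(Add(4, Mul(5, -3, Add(5, Mul(-1, -3)))), 2) = Pow(Add(4, Mul(5, -3, Add(5, 3))), 2) = Pow(Add(4, Mul(5, -3, 8)), 2) = Pow(Add(4, -120), 2) = Pow(-116, 2) = 13456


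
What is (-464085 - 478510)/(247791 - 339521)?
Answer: 188519/18346 ≈ 10.276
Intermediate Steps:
(-464085 - 478510)/(247791 - 339521) = -942595/(-91730) = -942595*(-1/91730) = 188519/18346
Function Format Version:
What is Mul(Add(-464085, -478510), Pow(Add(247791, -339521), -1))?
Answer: Rational(188519, 18346) ≈ 10.276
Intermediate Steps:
Mul(Add(-464085, -478510), Pow(Add(247791, -339521), -1)) = Mul(-942595, Pow(-91730, -1)) = Mul(-942595, Rational(-1, 91730)) = Rational(188519, 18346)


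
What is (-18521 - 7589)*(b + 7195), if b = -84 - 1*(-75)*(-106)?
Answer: 21906290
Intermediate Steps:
b = -8034 (b = -84 + 75*(-106) = -84 - 7950 = -8034)
(-18521 - 7589)*(b + 7195) = (-18521 - 7589)*(-8034 + 7195) = -26110*(-839) = 21906290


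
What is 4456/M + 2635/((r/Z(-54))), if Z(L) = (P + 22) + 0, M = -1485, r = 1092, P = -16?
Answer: 3101983/270270 ≈ 11.477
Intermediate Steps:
Z(L) = 6 (Z(L) = (-16 + 22) + 0 = 6 + 0 = 6)
4456/M + 2635/((r/Z(-54))) = 4456/(-1485) + 2635/((1092/6)) = 4456*(-1/1485) + 2635/((1092*(⅙))) = -4456/1485 + 2635/182 = 3101983/270270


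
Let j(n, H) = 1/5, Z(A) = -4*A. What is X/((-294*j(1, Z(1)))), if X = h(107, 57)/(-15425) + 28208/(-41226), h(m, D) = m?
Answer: 219759791/18695784870 ≈ 0.011755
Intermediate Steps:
X = -219759791/317955525 (X = 107/(-15425) + 28208/(-41226) = 107*(-1/15425) + 28208*(-1/41226) = -107/15425 - 14104/20613 = -219759791/317955525 ≈ -0.69116)
j(n, H) = 1/5
X/((-294*j(1, Z(1)))) = -219759791/(317955525*((-294*1/5))) = -219759791/(317955525*(-294/5)) = -219759791/317955525*(-5/294) = 219759791/18695784870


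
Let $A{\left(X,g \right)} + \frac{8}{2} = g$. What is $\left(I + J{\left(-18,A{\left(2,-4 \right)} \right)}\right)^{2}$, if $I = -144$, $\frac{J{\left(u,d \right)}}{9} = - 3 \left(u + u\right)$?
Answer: $685584$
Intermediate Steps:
$A{\left(X,g \right)} = -4 + g$
$J{\left(u,d \right)} = - 54 u$ ($J{\left(u,d \right)} = 9 \left(- 3 \left(u + u\right)\right) = 9 \left(- 3 \cdot 2 u\right) = 9 \left(- 6 u\right) = - 54 u$)
$\left(I + J{\left(-18,A{\left(2,-4 \right)} \right)}\right)^{2} = \left(-144 - -972\right)^{2} = \left(-144 + 972\right)^{2} = 828^{2} = 685584$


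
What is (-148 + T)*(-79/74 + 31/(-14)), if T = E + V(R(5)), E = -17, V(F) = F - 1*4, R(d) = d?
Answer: 139400/259 ≈ 538.22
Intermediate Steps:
V(F) = -4 + F (V(F) = F - 4 = -4 + F)
T = -16 (T = -17 + (-4 + 5) = -17 + 1 = -16)
(-148 + T)*(-79/74 + 31/(-14)) = (-148 - 16)*(-79/74 + 31/(-14)) = -164*(-79*1/74 + 31*(-1/14)) = -164*(-79/74 - 31/14) = -164*(-850/259) = 139400/259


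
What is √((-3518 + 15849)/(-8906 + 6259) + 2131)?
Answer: √14898443622/2647 ≈ 46.112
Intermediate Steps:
√((-3518 + 15849)/(-8906 + 6259) + 2131) = √(12331/(-2647) + 2131) = √(12331*(-1/2647) + 2131) = √(-12331/2647 + 2131) = √(5628426/2647) = √14898443622/2647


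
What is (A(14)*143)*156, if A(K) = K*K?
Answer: 4372368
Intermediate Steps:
A(K) = K**2
(A(14)*143)*156 = (14**2*143)*156 = (196*143)*156 = 28028*156 = 4372368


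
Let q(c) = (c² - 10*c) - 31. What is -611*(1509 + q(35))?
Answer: -1437683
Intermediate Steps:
q(c) = -31 + c² - 10*c
-611*(1509 + q(35)) = -611*(1509 + (-31 + 35² - 10*35)) = -611*(1509 + (-31 + 1225 - 350)) = -611*(1509 + 844) = -611*2353 = -1437683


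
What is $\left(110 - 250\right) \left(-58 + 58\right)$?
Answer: $0$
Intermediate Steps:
$\left(110 - 250\right) \left(-58 + 58\right) = \left(110 - 250\right) 0 = \left(-140\right) 0 = 0$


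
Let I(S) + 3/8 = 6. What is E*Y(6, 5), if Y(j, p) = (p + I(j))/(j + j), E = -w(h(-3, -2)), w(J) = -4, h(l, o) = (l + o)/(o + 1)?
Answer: 85/24 ≈ 3.5417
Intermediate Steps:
I(S) = 45/8 (I(S) = -3/8 + 6 = 45/8)
h(l, o) = (l + o)/(1 + o)
E = 4 (E = -1*(-4) = 4)
Y(j, p) = (45/8 + p)/(2*j) (Y(j, p) = (p + 45/8)/(j + j) = (45/8 + p)/((2*j)) = (45/8 + p)*(1/(2*j)) = (45/8 + p)/(2*j))
E*Y(6, 5) = 4*((1/16)*(45 + 8*5)/6) = 4*((1/16)*(1/6)*(45 + 40)) = 4*((1/16)*(1/6)*85) = 4*(85/96) = 85/24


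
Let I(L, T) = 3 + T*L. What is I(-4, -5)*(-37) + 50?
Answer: -801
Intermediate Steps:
I(L, T) = 3 + L*T
I(-4, -5)*(-37) + 50 = (3 - 4*(-5))*(-37) + 50 = (3 + 20)*(-37) + 50 = 23*(-37) + 50 = -851 + 50 = -801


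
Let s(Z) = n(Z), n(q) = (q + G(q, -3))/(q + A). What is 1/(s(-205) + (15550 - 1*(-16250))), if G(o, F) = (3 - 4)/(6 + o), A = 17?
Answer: 18706/594871197 ≈ 3.1445e-5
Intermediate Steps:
G(o, F) = -1/(6 + o)
n(q) = (q - 1/(6 + q))/(17 + q) (n(q) = (q - 1/(6 + q))/(q + 17) = (q - 1/(6 + q))/(17 + q))
s(Z) = (-1 + Z*(6 + Z))/((6 + Z)*(17 + Z))
1/(s(-205) + (15550 - 1*(-16250))) = 1/((-1 - 205*(6 - 205))/((6 - 205)*(17 - 205)) + (15550 - 1*(-16250))) = 1/((-1 - 205*(-199))/(-199*(-188)) + (15550 + 16250)) = 1/(-1/199*(-1/188)*(-1 + 40795) + 31800) = 1/(-1/199*(-1/188)*40794 + 31800) = 1/(20397/18706 + 31800) = 1/(594871197/18706) = 18706/594871197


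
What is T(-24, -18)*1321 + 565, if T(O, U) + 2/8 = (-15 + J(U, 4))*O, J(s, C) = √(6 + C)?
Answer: 1903179/4 - 31704*√10 ≈ 3.7554e+5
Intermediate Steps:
T(O, U) = -¼ + O*(-15 + √10) (T(O, U) = -¼ + (-15 + √(6 + 4))*O = -¼ + (-15 + √10)*O = -¼ + O*(-15 + √10))
T(-24, -18)*1321 + 565 = (-¼ - 15*(-24) - 24*√10)*1321 + 565 = (-¼ + 360 - 24*√10)*1321 + 565 = (1439/4 - 24*√10)*1321 + 565 = (1900919/4 - 31704*√10) + 565 = 1903179/4 - 31704*√10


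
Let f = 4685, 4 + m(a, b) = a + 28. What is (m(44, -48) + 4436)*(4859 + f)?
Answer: 42986176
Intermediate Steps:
m(a, b) = 24 + a (m(a, b) = -4 + (a + 28) = -4 + (28 + a) = 24 + a)
(m(44, -48) + 4436)*(4859 + f) = ((24 + 44) + 4436)*(4859 + 4685) = (68 + 4436)*9544 = 4504*9544 = 42986176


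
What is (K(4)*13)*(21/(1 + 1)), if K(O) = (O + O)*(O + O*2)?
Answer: 13104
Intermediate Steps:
K(O) = 6*O² (K(O) = (2*O)*(O + 2*O) = (2*O)*(3*O) = 6*O²)
(K(4)*13)*(21/(1 + 1)) = ((6*4²)*13)*(21/(1 + 1)) = ((6*16)*13)*(21/2) = (96*13)*(21*(½)) = 1248*(21/2) = 13104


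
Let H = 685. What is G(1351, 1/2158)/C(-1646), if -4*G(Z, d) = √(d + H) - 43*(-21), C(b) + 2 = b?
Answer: 903/6592 + √3190022498/14225536 ≈ 0.14095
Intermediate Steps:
C(b) = -2 + b
G(Z, d) = -903/4 - √(685 + d)/4 (G(Z, d) = -(√(d + 685) - 43*(-21))/4 = -(√(685 + d) - 1*(-903))/4 = -(√(685 + d) + 903)/4 = -(903 + √(685 + d))/4 = -903/4 - √(685 + d)/4)
G(1351, 1/2158)/C(-1646) = (-903/4 - √(685 + 1/2158)/4)/(-2 - 1646) = (-903/4 - √(685 + 1/2158)/4)/(-1648) = (-903/4 - √3190022498/8632)*(-1/1648) = 903/6592 + √3190022498/14225536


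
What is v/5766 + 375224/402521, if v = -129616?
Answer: -25004810176/1160468043 ≈ -21.547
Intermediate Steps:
v/5766 + 375224/402521 = -129616/5766 + 375224/402521 = -129616*1/5766 + 375224*(1/402521) = -64808/2883 + 375224/402521 = -25004810176/1160468043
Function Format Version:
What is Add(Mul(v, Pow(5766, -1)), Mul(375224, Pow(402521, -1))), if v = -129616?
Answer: Rational(-25004810176, 1160468043) ≈ -21.547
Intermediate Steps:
Add(Mul(v, Pow(5766, -1)), Mul(375224, Pow(402521, -1))) = Add(Mul(-129616, Pow(5766, -1)), Mul(375224, Pow(402521, -1))) = Add(Mul(-129616, Rational(1, 5766)), Mul(375224, Rational(1, 402521))) = Add(Rational(-64808, 2883), Rational(375224, 402521)) = Rational(-25004810176, 1160468043)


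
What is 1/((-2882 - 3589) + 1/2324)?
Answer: -2324/15038603 ≈ -0.00015454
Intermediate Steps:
1/((-2882 - 3589) + 1/2324) = 1/(-6471 + 1/2324) = 1/(-15038603/2324) = -2324/15038603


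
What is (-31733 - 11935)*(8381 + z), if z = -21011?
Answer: 551526840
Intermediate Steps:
(-31733 - 11935)*(8381 + z) = (-31733 - 11935)*(8381 - 21011) = -43668*(-12630) = 551526840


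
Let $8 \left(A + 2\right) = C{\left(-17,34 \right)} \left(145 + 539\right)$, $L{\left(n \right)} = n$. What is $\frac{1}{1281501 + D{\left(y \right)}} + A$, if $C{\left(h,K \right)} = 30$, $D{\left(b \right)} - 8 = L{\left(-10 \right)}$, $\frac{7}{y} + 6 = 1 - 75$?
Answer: $\frac{3284481938}{1281499} \approx 2563.0$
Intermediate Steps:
$y = - \frac{7}{80}$ ($y = \frac{7}{-6 + \left(1 - 75\right)} = \frac{7}{-6 - 74} = \frac{7}{-80} = 7 \left(- \frac{1}{80}\right) = - \frac{7}{80} \approx -0.0875$)
$D{\left(b \right)} = -2$ ($D{\left(b \right)} = 8 - 10 = -2$)
$A = 2563$ ($A = -2 + \frac{30 \left(145 + 539\right)}{8} = -2 + \frac{30 \cdot 684}{8} = -2 + \frac{1}{8} \cdot 20520 = -2 + 2565 = 2563$)
$\frac{1}{1281501 + D{\left(y \right)}} + A = \frac{1}{1281501 - 2} + 2563 = \frac{1}{1281499} + 2563 = \frac{3284481938}{1281499}$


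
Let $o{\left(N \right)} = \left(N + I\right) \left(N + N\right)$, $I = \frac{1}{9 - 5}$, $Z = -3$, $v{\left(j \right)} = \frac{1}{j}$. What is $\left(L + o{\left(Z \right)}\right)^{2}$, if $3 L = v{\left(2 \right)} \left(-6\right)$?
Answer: $\frac{961}{4} \approx 240.25$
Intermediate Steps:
$I = \frac{1}{4} \approx 0.25$
$o{\left(N \right)} = 2 N \left(\frac{1}{4} + N\right)$ ($o{\left(N \right)} = \left(N + \frac{1}{4}\right) \left(N + N\right) = \left(\frac{1}{4} + N\right) 2 N = 2 N \left(\frac{1}{4} + N\right)$)
$L = -1$ ($L = \frac{\frac{1}{2} \left(-6\right)}{3} = \frac{1}{3} \left(-3\right) = -1$)
$\left(L + o{\left(Z \right)}\right)^{2} = \left(-1 + \frac{1}{2} \left(-3\right) \left(1 + 4 \left(-3\right)\right)\right)^{2} = \left(-1 + \frac{1}{2} \left(-3\right) \left(1 - 12\right)\right)^{2} = \left(-1 + \frac{1}{2} \left(-3\right) \left(-11\right)\right)^{2} = \left(-1 + \frac{33}{2}\right)^{2} = \left(\frac{31}{2}\right)^{2} = \frac{961}{4}$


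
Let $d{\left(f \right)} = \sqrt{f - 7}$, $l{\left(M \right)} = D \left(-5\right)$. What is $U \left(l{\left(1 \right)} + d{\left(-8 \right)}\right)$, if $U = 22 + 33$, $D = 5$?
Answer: $-1375 + 55 i \sqrt{15} \approx -1375.0 + 213.01 i$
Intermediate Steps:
$U = 55$
$l{\left(M \right)} = -25$ ($l{\left(M \right)} = 5 \left(-5\right) = -25$)
$d{\left(f \right)} = \sqrt{-7 + f}$
$U \left(l{\left(1 \right)} + d{\left(-8 \right)}\right) = 55 \left(-25 + \sqrt{-7 - 8}\right) = 55 \left(-25 + \sqrt{-15}\right) = 55 \left(-25 + i \sqrt{15}\right) = -1375 + 55 i \sqrt{15}$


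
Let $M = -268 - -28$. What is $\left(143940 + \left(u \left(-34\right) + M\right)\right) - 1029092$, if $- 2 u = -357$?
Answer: $-891461$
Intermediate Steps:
$u = \frac{357}{2}$ ($u = \left(- \frac{1}{2}\right) \left(-357\right) = \frac{357}{2} \approx 178.5$)
$M = -240$ ($M = -268 + 28 = -240$)
$\left(143940 + \left(u \left(-34\right) + M\right)\right) - 1029092 = \left(143940 + \left(\frac{357}{2} \left(-34\right) - 240\right)\right) - 1029092 = \left(143940 - 6309\right) - 1029092 = 137631 - 1029092 = -891461$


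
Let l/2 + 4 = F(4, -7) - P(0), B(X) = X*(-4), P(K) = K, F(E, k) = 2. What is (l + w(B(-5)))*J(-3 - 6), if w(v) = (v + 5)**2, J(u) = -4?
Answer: -2484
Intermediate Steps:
B(X) = -4*X
w(v) = (5 + v)**2
l = -4 (l = -8 + 2*(2 - 1*0) = -8 + 2*(2 + 0) = -8 + 2*2 = -8 + 4 = -4)
(l + w(B(-5)))*J(-3 - 6) = (-4 + (5 - 4*(-5))**2)*(-4) = (-4 + (5 + 20)**2)*(-4) = (-4 + 25**2)*(-4) = (-4 + 625)*(-4) = 621*(-4) = -2484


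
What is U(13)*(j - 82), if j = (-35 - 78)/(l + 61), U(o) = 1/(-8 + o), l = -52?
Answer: -851/45 ≈ -18.911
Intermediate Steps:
j = -113/9 (j = (-35 - 78)/(-52 + 61) = -113/9 ≈ -12.556)
U(13)*(j - 82) = (-113/9 - 82)/(-8 + 13) = -851/9/5 = (⅕)*(-851/9) = -851/45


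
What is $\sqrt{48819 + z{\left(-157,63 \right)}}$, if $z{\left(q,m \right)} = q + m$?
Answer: $5 \sqrt{1949} \approx 220.74$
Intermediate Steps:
$z{\left(q,m \right)} = m + q$
$\sqrt{48819 + z{\left(-157,63 \right)}} = \sqrt{48819 + \left(63 - 157\right)} = \sqrt{48819 - 94} = \sqrt{48725} = 5 \sqrt{1949}$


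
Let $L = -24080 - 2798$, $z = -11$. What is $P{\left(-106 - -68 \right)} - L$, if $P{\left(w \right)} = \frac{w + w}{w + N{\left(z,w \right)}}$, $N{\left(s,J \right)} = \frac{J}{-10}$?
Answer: $\frac{241922}{9} \approx 26880.0$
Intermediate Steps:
$L = -26878$
$N{\left(s,J \right)} = - \frac{J}{10}$ ($N{\left(s,J \right)} = J \left(- \frac{1}{10}\right) = - \frac{J}{10}$)
$P{\left(w \right)} = \frac{20}{9}$ ($P{\left(w \right)} = \frac{w + w}{w - \frac{w}{10}} = \frac{2 w}{\frac{9}{10} w} = 2 w \frac{10}{9 w} = \frac{20}{9}$)
$P{\left(-106 - -68 \right)} - L = \frac{20}{9} - -26878 = \frac{20}{9} + 26878 = \frac{241922}{9}$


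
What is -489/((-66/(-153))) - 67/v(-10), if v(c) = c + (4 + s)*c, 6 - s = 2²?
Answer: -436064/385 ≈ -1132.6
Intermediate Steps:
s = 2 (s = 6 - 1*2² = 6 - 1*4 = 6 - 4 = 2)
v(c) = 7*c (v(c) = c + (4 + 2)*c = c + 6*c = 7*c)
-489/((-66/(-153))) - 67/v(-10) = -489/((-66/(-153))) - 67/(7*(-10)) = -489/((-66*(-1/153))) - 67/(-70) = -489/22/51 - 67*(-1/70) = -489*51/22 + 67/70 = -24939/22 + 67/70 = -436064/385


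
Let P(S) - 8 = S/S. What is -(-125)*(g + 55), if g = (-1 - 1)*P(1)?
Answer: 4625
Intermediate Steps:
P(S) = 9 (P(S) = 8 + S/S = 8 + 1 = 9)
g = -18 (g = (-1 - 1)*9 = -2*9 = -18)
-(-125)*(g + 55) = -(-125)*(-18 + 55) = -(-125)*37 = -1*(-4625) = 4625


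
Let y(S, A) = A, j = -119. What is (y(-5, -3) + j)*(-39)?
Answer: 4758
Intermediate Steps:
(y(-5, -3) + j)*(-39) = (-3 - 119)*(-39) = -122*(-39) = 4758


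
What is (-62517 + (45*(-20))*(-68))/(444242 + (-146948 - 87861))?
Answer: -439/69811 ≈ -0.0062884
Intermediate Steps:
(-62517 + (45*(-20))*(-68))/(444242 + (-146948 - 87861)) = (-62517 - 900*(-68))/(444242 - 234809) = (-62517 + 61200)/209433 = -1317*1/209433 = -439/69811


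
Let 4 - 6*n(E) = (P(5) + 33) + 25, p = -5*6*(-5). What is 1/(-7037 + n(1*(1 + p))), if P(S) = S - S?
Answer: -1/7046 ≈ -0.00014192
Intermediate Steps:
P(S) = 0
p = 150 (p = -30*(-5) = 150)
n(E) = -9 (n(E) = ⅔ - ((0 + 33) + 25)/6 = ⅔ - (33 + 25)/6 = ⅔ - ⅙*58 = ⅔ - 29/3 = -9)
1/(-7037 + n(1*(1 + p))) = 1/(-7037 - 9) = 1/(-7046) = -1/7046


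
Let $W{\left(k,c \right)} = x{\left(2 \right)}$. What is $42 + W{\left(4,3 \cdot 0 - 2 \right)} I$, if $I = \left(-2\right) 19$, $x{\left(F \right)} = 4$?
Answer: $-110$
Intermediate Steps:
$I = -38$
$W{\left(k,c \right)} = 4$
$42 + W{\left(4,3 \cdot 0 - 2 \right)} I = 42 + 4 \left(-38\right) = 42 - 152 = -110$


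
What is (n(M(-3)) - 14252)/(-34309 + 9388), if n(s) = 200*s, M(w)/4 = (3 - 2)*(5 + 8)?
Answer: 428/2769 ≈ 0.15457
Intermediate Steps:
M(w) = 52 (M(w) = 4*((3 - 2)*(5 + 8)) = 4*(1*13) = 4*13 = 52)
(n(M(-3)) - 14252)/(-34309 + 9388) = (200*52 - 14252)/(-34309 + 9388) = (10400 - 14252)/(-24921) = -3852*(-1/24921) = 428/2769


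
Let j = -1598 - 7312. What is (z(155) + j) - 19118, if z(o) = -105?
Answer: -28133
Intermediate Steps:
j = -8910
(z(155) + j) - 19118 = (-105 - 8910) - 19118 = -9015 - 19118 = -28133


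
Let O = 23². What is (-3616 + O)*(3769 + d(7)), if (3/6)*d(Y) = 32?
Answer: -11832471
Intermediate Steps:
O = 529
d(Y) = 64 (d(Y) = 2*32 = 64)
(-3616 + O)*(3769 + d(7)) = (-3616 + 529)*(3769 + 64) = -3087*3833 = -11832471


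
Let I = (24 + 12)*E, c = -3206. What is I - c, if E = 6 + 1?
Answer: 3458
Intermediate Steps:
E = 7
I = 252 (I = (24 + 12)*7 = 36*7 = 252)
I - c = 252 - 1*(-3206) = 252 + 3206 = 3458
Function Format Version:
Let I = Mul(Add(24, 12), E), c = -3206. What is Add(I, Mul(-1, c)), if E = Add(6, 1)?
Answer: 3458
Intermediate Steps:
E = 7
I = 252 (I = Mul(Add(24, 12), 7) = Mul(36, 7) = 252)
Add(I, Mul(-1, c)) = Add(252, Mul(-1, -3206)) = Add(252, 3206) = 3458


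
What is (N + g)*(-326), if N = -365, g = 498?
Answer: -43358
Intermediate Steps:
(N + g)*(-326) = (-365 + 498)*(-326) = 133*(-326) = -43358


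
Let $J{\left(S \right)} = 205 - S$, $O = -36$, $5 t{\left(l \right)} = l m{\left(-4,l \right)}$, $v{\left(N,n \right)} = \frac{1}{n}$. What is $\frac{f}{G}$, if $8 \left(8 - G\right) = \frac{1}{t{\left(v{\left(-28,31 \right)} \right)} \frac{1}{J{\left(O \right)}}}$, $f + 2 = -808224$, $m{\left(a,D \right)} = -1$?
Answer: $- \frac{6465808}{37419} \approx -172.79$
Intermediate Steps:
$f = -808226$ ($f = -2 - 808224 = -808226$)
$t{\left(l \right)} = - \frac{l}{5}$ ($t{\left(l \right)} = \frac{l \left(-1\right)}{5} = \frac{\left(-1\right) l}{5} = - \frac{l}{5}$)
$G = \frac{37419}{8}$ ($G = 8 - \frac{1}{8 \frac{\left(- \frac{1}{5}\right) \frac{1}{31}}{205 - -36}} = 8 - \frac{1}{8 \frac{\left(- \frac{1}{5}\right) \frac{1}{31}}{205 + 36}} = 8 - \frac{1}{8 \left(- \frac{1}{155 \cdot 241}\right)} = 8 - \frac{1}{8 \left(\left(- \frac{1}{155}\right) \frac{1}{241}\right)} = 8 - \frac{1}{8 \left(- \frac{1}{37355}\right)} = 8 - - \frac{37355}{8} = 8 + \frac{37355}{8} = \frac{37419}{8} \approx 4677.4$)
$\frac{f}{G} = - \frac{808226}{\frac{37419}{8}} = \left(-808226\right) \frac{8}{37419} = - \frac{6465808}{37419}$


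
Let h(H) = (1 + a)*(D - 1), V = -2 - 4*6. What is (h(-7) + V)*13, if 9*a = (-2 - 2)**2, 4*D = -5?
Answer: -1677/4 ≈ -419.25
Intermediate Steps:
D = -5/4 (D = (1/4)*(-5) = -5/4 ≈ -1.2500)
V = -26 (V = -2 - 24 = -26)
a = 16/9 (a = (-2 - 2)**2/9 = (1/9)*(-4)**2 = (1/9)*16 = 16/9 ≈ 1.7778)
h(H) = -25/4 (h(H) = (1 + 16/9)*(-5/4 - 1) = (25/9)*(-9/4) = -25/4)
(h(-7) + V)*13 = (-25/4 - 26)*13 = -129/4*13 = -1677/4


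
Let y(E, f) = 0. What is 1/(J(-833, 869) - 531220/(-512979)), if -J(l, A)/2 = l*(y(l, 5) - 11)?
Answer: -512979/9400321934 ≈ -5.4570e-5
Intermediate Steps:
J(l, A) = 22*l (J(l, A) = -2*l*(0 - 11) = -2*l*(-11) = -(-22)*l = 22*l)
1/(J(-833, 869) - 531220/(-512979)) = 1/(22*(-833) - 531220/(-512979)) = 1/(-18326 - 531220*(-1/512979)) = 1/(-18326 + 531220/512979) = 1/(-9400321934/512979) = -512979/9400321934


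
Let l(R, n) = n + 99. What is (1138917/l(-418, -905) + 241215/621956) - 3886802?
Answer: -74967251560009/19280636 ≈ -3.8882e+6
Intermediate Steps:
l(R, n) = 99 + n
(1138917/l(-418, -905) + 241215/621956) - 3886802 = (1138917/(99 - 905) + 241215/621956) - 3886802 = (1138917/(-806) + 241215*(1/621956)) - 3886802 = (1138917*(-1/806) + 241215/621956) - 3886802 = (-87609/62 + 241215/621956) - 3886802 = -27236993937/19280636 - 3886802 = -74967251560009/19280636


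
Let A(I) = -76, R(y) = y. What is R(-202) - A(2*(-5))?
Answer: -126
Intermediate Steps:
R(-202) - A(2*(-5)) = -202 - 1*(-76) = -202 + 76 = -126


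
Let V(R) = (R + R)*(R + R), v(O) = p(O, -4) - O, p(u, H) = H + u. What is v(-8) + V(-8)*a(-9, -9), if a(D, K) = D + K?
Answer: -4612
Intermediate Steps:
v(O) = -4 (v(O) = (-4 + O) - O = -4)
V(R) = 4*R**2 (V(R) = (2*R)*(2*R) = 4*R**2)
v(-8) + V(-8)*a(-9, -9) = -4 + (4*(-8)**2)*(-9 - 9) = -4 + (4*64)*(-18) = -4 + 256*(-18) = -4 - 4608 = -4612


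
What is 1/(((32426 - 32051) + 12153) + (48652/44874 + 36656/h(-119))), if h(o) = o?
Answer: 2670003/32630241706 ≈ 8.1826e-5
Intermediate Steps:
1/(((32426 - 32051) + 12153) + (48652/44874 + 36656/h(-119))) = 1/(((32426 - 32051) + 12153) + (48652/44874 + 36656/(-119))) = 1/((375 + 12153) + (48652*(1/44874) + 36656*(-1/119))) = 1/(12528 + (24326/22437 - 36656/119)) = 1/(12528 - 819555878/2670003) = 1/(32630241706/2670003) = 2670003/32630241706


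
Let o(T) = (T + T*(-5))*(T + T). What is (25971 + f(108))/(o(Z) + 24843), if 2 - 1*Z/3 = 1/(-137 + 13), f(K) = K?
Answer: 16707946/15730079 ≈ 1.0622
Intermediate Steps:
Z = 747/124 (Z = 6 - 3/(-137 + 13) = 6 - 3/(-124) = 6 - 3*(-1/124) = 6 + 3/124 = 747/124 ≈ 6.0242)
o(T) = -8*T**2 (o(T) = (T - 5*T)*(2*T) = (-4*T)*(2*T) = -8*T**2)
(25971 + f(108))/(o(Z) + 24843) = (25971 + 108)/(-8*(747/124)**2 + 24843) = 26079/(-8*558009/15376 + 24843) = 26079/(-558009/1922 + 24843) = 26079/(47190237/1922) = 26079*(1922/47190237) = 16707946/15730079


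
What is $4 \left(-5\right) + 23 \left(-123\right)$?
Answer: $-2849$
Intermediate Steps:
$4 \left(-5\right) + 23 \left(-123\right) = -20 - 2829 = -2849$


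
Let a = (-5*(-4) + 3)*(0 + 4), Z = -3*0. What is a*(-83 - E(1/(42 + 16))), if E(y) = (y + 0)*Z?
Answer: -7636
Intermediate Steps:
Z = 0
E(y) = 0 (E(y) = (y + 0)*0 = y*0 = 0)
a = 92 (a = (20 + 3)*4 = 23*4 = 92)
a*(-83 - E(1/(42 + 16))) = 92*(-83 - 1*0) = 92*(-83 + 0) = 92*(-83) = -7636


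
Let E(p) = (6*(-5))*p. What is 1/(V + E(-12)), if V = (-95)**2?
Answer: 1/9385 ≈ 0.00010655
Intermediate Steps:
E(p) = -30*p
V = 9025
1/(V + E(-12)) = 1/(9025 - 30*(-12)) = 1/(9025 + 360) = 1/9385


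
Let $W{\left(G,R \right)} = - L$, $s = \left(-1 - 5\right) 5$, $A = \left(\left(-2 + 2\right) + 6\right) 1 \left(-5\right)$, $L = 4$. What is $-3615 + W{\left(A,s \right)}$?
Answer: $-3619$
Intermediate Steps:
$A = -30$ ($A = \left(0 + 6\right) 1 \left(-5\right) = 6 \cdot 1 \left(-5\right) = 6 \left(-5\right) = -30$)
$s = -30$ ($s = \left(-6\right) 5 = -30$)
$W{\left(G,R \right)} = -4$ ($W{\left(G,R \right)} = \left(-1\right) 4 = -4$)
$-3615 + W{\left(A,s \right)} = -3615 - 4 = -3619$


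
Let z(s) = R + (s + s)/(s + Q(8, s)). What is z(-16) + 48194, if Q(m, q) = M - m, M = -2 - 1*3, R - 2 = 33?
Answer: 1398673/29 ≈ 48230.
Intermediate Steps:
R = 35 (R = 2 + 33 = 35)
M = -5 (M = -2 - 3 = -5)
Q(m, q) = -5 - m
z(s) = 35 + 2*s/(-13 + s) (z(s) = 35 + (s + s)/(s + (-5 - 1*8)) = 35 + (2*s)/(s + (-5 - 8)) = 35 + (2*s)/(s - 13) = 35 + (2*s)/(-13 + s) = 35 + 2*s/(-13 + s))
z(-16) + 48194 = (-455 + 37*(-16))/(-13 - 16) + 48194 = (-455 - 592)/(-29) + 48194 = -1/29*(-1047) + 48194 = 1047/29 + 48194 = 1398673/29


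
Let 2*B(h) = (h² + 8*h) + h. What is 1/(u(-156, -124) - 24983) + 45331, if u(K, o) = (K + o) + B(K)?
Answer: 625431806/13797 ≈ 45331.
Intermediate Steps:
B(h) = h²/2 + 9*h/2 (B(h) = ((h² + 8*h) + h)/2 = (h² + 9*h)/2 = h²/2 + 9*h/2)
u(K, o) = K + o + K*(9 + K)/2 (u(K, o) = (K + o) + K*(9 + K)/2 = K + o + K*(9 + K)/2)
1/(u(-156, -124) - 24983) + 45331 = 1/((-156 - 124 + (½)*(-156)*(9 - 156)) - 24983) + 45331 = 1/((-156 - 124 + (½)*(-156)*(-147)) - 24983) + 45331 = 1/((-156 - 124 + 11466) - 24983) + 45331 = 1/(11186 - 24983) + 45331 = 1/(-13797) + 45331 = -1/13797 + 45331 = 625431806/13797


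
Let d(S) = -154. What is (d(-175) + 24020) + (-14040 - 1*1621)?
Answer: 8205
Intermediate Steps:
(d(-175) + 24020) + (-14040 - 1*1621) = (-154 + 24020) + (-14040 - 1*1621) = 23866 + (-14040 - 1621) = 23866 - 15661 = 8205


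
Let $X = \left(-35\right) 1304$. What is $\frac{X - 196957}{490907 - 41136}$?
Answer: $- \frac{242597}{449771} \approx -0.53938$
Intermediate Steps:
$X = -45640$
$\frac{X - 196957}{490907 - 41136} = \frac{-45640 - 196957}{490907 - 41136} = - \frac{242597}{449771}$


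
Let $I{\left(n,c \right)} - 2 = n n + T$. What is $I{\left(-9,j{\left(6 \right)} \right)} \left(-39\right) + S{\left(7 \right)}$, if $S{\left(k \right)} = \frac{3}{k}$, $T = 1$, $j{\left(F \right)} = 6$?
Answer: $- \frac{22929}{7} \approx -3275.6$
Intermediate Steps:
$I{\left(n,c \right)} = 3 + n^{2}$ ($I{\left(n,c \right)} = 2 + \left(n n + 1\right) = 2 + \left(n^{2} + 1\right) = 2 + \left(1 + n^{2}\right) = 3 + n^{2}$)
$I{\left(-9,j{\left(6 \right)} \right)} \left(-39\right) + S{\left(7 \right)} = \left(3 + \left(-9\right)^{2}\right) \left(-39\right) + \frac{3}{7} = \left(3 + 81\right) \left(-39\right) + 3 \cdot \frac{1}{7} = 84 \left(-39\right) + \frac{3}{7} = -3276 + \frac{3}{7} = - \frac{22929}{7}$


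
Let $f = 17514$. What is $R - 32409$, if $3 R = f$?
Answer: $-26571$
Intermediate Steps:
$R = 5838$ ($R = \frac{1}{3} \cdot 17514 = 5838$)
$R - 32409 = 5838 - 32409 = -26571$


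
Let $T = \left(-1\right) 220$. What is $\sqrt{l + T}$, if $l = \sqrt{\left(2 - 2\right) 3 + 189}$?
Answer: $\sqrt{-220 + 3 \sqrt{21}} \approx 14.361 i$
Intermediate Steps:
$l = 3 \sqrt{21}$ ($l = \sqrt{\left(2 + \left(-2 + 0\right)\right) 3 + 189} = \sqrt{\left(2 - 2\right) 3 + 189} = \sqrt{0 \cdot 3 + 189} = \sqrt{0 + 189} = \sqrt{189} = 3 \sqrt{21} \approx 13.748$)
$T = -220$
$\sqrt{l + T} = \sqrt{3 \sqrt{21} - 220} = \sqrt{-220 + 3 \sqrt{21}}$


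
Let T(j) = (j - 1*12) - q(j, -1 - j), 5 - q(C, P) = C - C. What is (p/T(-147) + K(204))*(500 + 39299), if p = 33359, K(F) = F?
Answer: 3860503/164 ≈ 23540.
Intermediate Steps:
q(C, P) = 5 (q(C, P) = 5 - (C - C) = 5 - 1*0 = 5 + 0 = 5)
T(j) = -17 + j (T(j) = (j - 1*12) - 1*5 = (j - 12) - 5 = (-12 + j) - 5 = -17 + j)
(p/T(-147) + K(204))*(500 + 39299) = (33359/(-17 - 147) + 204)*(500 + 39299) = (33359/(-164) + 204)*39799 = (33359*(-1/164) + 204)*39799 = (-33359/164 + 204)*39799 = (97/164)*39799 = 3860503/164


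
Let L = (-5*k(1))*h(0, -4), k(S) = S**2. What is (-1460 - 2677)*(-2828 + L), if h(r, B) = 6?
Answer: 11823546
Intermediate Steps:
L = -30 (L = -5*1**2*6 = -5*1*6 = -5*6 = -30)
(-1460 - 2677)*(-2828 + L) = (-1460 - 2677)*(-2828 - 30) = -4137*(-2858) = 11823546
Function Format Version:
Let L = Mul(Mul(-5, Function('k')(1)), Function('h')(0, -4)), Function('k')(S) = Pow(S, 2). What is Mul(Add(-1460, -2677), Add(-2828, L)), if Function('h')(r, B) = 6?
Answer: 11823546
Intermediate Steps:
L = -30 (L = Mul(Mul(-5, Pow(1, 2)), 6) = Mul(Mul(-5, 1), 6) = Mul(-5, 6) = -30)
Mul(Add(-1460, -2677), Add(-2828, L)) = Mul(Add(-1460, -2677), Add(-2828, -30)) = Mul(-4137, -2858) = 11823546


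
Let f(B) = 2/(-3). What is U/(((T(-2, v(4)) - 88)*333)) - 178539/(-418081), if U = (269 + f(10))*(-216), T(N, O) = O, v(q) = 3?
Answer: 38281727/15468997 ≈ 2.4747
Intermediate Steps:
f(B) = -⅔ (f(B) = 2*(-⅓) = -⅔)
U = -57960 (U = (269 - ⅔)*(-216) = (805/3)*(-216) = -57960)
U/(((T(-2, v(4)) - 88)*333)) - 178539/(-418081) = -57960*1/(333*(3 - 88)) - 178539/(-418081) = -57960/((-85*333)) - 178539*(-1/418081) = -57960/(-28305) + 178539/418081 = -57960*(-1/28305) + 178539/418081 = 1288/629 + 178539/418081 = 38281727/15468997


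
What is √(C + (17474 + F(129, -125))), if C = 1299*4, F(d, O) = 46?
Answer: 6*√631 ≈ 150.72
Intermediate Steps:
C = 5196
√(C + (17474 + F(129, -125))) = √(5196 + (17474 + 46)) = √(5196 + 17520) = √22716 = 6*√631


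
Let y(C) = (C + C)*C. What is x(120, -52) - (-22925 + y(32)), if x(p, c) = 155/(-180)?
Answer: 751541/36 ≈ 20876.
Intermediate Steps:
x(p, c) = -31/36 (x(p, c) = 155*(-1/180) = -31/36)
y(C) = 2*C² (y(C) = (2*C)*C = 2*C²)
x(120, -52) - (-22925 + y(32)) = -31/36 - (-22925 + 2*32²) = -31/36 - (-22925 + 2*1024) = -31/36 - (-22925 + 2048) = -31/36 - 1*(-20877) = -31/36 + 20877 = 751541/36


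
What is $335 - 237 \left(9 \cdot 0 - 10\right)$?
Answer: $2705$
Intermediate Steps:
$335 - 237 \left(9 \cdot 0 - 10\right) = 335 - 237 \left(0 - 10\right) = 335 - -2370 = 335 + 2370 = 2705$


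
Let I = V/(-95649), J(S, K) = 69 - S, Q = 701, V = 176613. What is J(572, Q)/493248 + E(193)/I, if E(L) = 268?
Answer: -4214658175825/29038003008 ≈ -145.14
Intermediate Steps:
I = -58871/31883 (I = 176613/(-95649) = 176613*(-1/95649) = -58871/31883 ≈ -1.8465)
J(572, Q)/493248 + E(193)/I = (69 - 1*572)/493248 + 268/(-58871/31883) = (69 - 572)*(1/493248) + 268*(-31883/58871) = -503*1/493248 - 8544644/58871 = -503/493248 - 8544644/58871 = -4214658175825/29038003008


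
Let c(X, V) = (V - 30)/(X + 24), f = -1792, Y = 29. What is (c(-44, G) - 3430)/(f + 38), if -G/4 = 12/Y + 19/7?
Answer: 1391717/712124 ≈ 1.9543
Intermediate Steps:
G = -2540/203 (G = -4*(12/29 + 19/7) = -4*635/203 = -2540/203 ≈ -12.512)
c(X, V) = (-30 + V)/(24 + X)
(c(-44, G) - 3430)/(f + 38) = ((-30 - 2540/203)/(24 - 44) - 3430)/(-1792 + 38) = (-8630/203/(-20) - 3430)/(-1754) = (-1/20*(-8630/203) - 3430)*(-1/1754) = (863/406 - 3430)*(-1/1754) = -1391717/406*(-1/1754) = 1391717/712124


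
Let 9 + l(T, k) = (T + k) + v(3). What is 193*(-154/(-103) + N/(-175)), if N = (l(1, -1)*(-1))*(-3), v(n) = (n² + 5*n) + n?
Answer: 4127884/18025 ≈ 229.01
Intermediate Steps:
v(n) = n² + 6*n
l(T, k) = 18 + T + k (l(T, k) = -9 + ((T + k) + 3*(6 + 3)) = -9 + ((T + k) + 3*9) = -9 + ((T + k) + 27) = -9 + (27 + T + k) = 18 + T + k)
N = 54 (N = ((18 + 1 - 1)*(-1))*(-3) = (18*(-1))*(-3) = -18*(-3) = 54)
193*(-154/(-103) + N/(-175)) = 193*(-154/(-103) + 54/(-175)) = 193*(-154*(-1/103) + 54*(-1/175)) = 193*(154/103 - 54/175) = 193*(21388/18025) = 4127884/18025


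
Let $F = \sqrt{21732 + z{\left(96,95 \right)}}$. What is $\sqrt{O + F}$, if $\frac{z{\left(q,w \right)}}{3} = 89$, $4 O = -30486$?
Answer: $\frac{\sqrt{-30486 + 4 \sqrt{21999}}}{2} \approx 86.448 i$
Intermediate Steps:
$O = - \frac{15243}{2}$ ($O = \frac{1}{4} \left(-30486\right) = - \frac{15243}{2} \approx -7621.5$)
$z{\left(q,w \right)} = 267$ ($z{\left(q,w \right)} = 3 \cdot 89 = 267$)
$F = \sqrt{21999}$ ($F = \sqrt{21732 + 267} = \sqrt{21999} \approx 148.32$)
$\sqrt{O + F} = \sqrt{- \frac{15243}{2} + \sqrt{21999}}$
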